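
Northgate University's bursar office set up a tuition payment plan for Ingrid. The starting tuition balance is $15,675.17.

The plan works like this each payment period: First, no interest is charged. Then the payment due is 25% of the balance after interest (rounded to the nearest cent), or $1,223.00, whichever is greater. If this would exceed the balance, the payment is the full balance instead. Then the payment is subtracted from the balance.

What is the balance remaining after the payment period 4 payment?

$4,959.72

Payment period 1: opening $15,675.17; payment $3,918.79; balance $11,756.38
Payment period 2: opening $11,756.38; payment $2,939.10; balance $8,817.28
Payment period 3: opening $8,817.28; payment $2,204.32; balance $6,612.96
Payment period 4: opening $6,612.96; payment $1,653.24; balance $4,959.72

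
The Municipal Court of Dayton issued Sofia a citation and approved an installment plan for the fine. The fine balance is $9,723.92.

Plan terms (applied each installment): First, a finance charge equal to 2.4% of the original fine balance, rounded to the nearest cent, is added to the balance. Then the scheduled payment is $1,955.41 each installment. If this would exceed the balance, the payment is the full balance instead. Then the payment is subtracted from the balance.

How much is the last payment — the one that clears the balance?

$1,347.09

Installment 1: $9,723.92 +$233.37 interest = $9,957.29; pay $1,955.41 → $8,001.88
Installment 2: $8,001.88 +$233.37 interest = $8,235.25; pay $1,955.41 → $6,279.84
Installment 3: $6,279.84 +$233.37 interest = $6,513.21; pay $1,955.41 → $4,557.80
Installment 4: $4,557.80 +$233.37 interest = $4,791.17; pay $1,955.41 → $2,835.76
Installment 5: $2,835.76 +$233.37 interest = $3,069.13; pay $1,955.41 → $1,113.72
Installment 6: $1,113.72 +$233.37 interest = $1,347.09; pay $1,347.09 → $0.00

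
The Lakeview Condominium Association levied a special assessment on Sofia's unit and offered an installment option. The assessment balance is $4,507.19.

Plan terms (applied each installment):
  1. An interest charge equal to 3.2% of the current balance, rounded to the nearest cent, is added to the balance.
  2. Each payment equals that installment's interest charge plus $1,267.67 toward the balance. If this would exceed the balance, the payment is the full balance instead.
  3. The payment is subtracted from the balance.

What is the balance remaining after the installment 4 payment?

$0.00

Installment 1: opening $4,507.19; interest $144.23 → $4,651.42; payment $1,411.90; balance $3,239.52
Installment 2: opening $3,239.52; interest $103.66 → $3,343.18; payment $1,371.33; balance $1,971.85
Installment 3: opening $1,971.85; interest $63.10 → $2,034.95; payment $1,330.77; balance $704.18
Installment 4: opening $704.18; interest $22.53 → $726.71; payment $726.71; balance $0.00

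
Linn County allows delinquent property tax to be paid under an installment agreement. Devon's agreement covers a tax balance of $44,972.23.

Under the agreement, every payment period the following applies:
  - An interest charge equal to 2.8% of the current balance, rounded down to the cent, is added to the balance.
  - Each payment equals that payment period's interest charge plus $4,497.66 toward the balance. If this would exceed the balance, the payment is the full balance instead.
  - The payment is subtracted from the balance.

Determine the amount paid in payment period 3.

# | Opening | Interest | Payment | End bal
1 | $44,972.23 | $1,259.22 | $5,756.88 | $40,474.57
2 | $40,474.57 | $1,133.28 | $5,630.94 | $35,976.91
3 | $35,976.91 | $1,007.35 | $5,505.01 | $31,479.25

$5,505.01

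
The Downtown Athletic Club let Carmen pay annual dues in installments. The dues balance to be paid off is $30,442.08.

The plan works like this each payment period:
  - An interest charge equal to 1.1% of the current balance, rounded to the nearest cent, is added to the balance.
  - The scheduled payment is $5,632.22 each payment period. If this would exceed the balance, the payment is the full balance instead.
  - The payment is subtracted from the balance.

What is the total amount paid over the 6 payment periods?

$31,564.26

Payment period 1: opening $30,442.08; interest $334.86 → $30,776.94; payment $5,632.22; balance $25,144.72
Payment period 2: opening $25,144.72; interest $276.59 → $25,421.31; payment $5,632.22; balance $19,789.09
Payment period 3: opening $19,789.09; interest $217.68 → $20,006.77; payment $5,632.22; balance $14,374.55
Payment period 4: opening $14,374.55; interest $158.12 → $14,532.67; payment $5,632.22; balance $8,900.45
Payment period 5: opening $8,900.45; interest $97.90 → $8,998.35; payment $5,632.22; balance $3,366.13
Payment period 6: opening $3,366.13; interest $37.03 → $3,403.16; payment $3,403.16; balance $0.00
Total paid: $31,564.26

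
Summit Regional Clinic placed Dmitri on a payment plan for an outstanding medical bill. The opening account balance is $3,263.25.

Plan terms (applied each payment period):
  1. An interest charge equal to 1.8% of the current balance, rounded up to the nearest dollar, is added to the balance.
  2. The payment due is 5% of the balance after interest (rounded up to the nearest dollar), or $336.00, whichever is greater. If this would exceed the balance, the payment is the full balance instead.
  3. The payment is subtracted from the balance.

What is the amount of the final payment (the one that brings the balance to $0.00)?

Payment period 1: $3,263.25 +$59.00 interest = $3,322.25; pay $336.00 → $2,986.25
Payment period 2: $2,986.25 +$54.00 interest = $3,040.25; pay $336.00 → $2,704.25
Payment period 3: $2,704.25 +$49.00 interest = $2,753.25; pay $336.00 → $2,417.25
Payment period 4: $2,417.25 +$44.00 interest = $2,461.25; pay $336.00 → $2,125.25
Payment period 5: $2,125.25 +$39.00 interest = $2,164.25; pay $336.00 → $1,828.25
Payment period 6: $1,828.25 +$33.00 interest = $1,861.25; pay $336.00 → $1,525.25
Payment period 7: $1,525.25 +$28.00 interest = $1,553.25; pay $336.00 → $1,217.25
Payment period 8: $1,217.25 +$22.00 interest = $1,239.25; pay $336.00 → $903.25
Payment period 9: $903.25 +$17.00 interest = $920.25; pay $336.00 → $584.25
Payment period 10: $584.25 +$11.00 interest = $595.25; pay $336.00 → $259.25
Payment period 11: $259.25 +$5.00 interest = $264.25; pay $264.25 → $0.00

$264.25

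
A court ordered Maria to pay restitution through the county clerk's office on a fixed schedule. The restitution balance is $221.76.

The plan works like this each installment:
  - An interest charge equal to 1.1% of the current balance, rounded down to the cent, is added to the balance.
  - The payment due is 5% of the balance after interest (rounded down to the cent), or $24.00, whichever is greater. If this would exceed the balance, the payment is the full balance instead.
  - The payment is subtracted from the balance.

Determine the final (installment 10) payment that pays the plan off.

# | Opening | Interest | Payment | End bal
1 | $221.76 | $2.43 | $24.00 | $200.19
2 | $200.19 | $2.20 | $24.00 | $178.39
3 | $178.39 | $1.96 | $24.00 | $156.35
4 | $156.35 | $1.71 | $24.00 | $134.06
5 | $134.06 | $1.47 | $24.00 | $111.53
6 | $111.53 | $1.22 | $24.00 | $88.75
7 | $88.75 | $0.97 | $24.00 | $65.72
8 | $65.72 | $0.72 | $24.00 | $42.44
9 | $42.44 | $0.46 | $24.00 | $18.90
10 | $18.90 | $0.20 | $19.10 | $0.00

$19.10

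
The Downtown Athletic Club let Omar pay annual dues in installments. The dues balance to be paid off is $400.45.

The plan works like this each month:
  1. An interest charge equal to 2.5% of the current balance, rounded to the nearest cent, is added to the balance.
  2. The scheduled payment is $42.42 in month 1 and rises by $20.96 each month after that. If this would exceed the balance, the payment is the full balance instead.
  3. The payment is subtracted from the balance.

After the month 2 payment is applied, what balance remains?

$313.86

Month 1: opening $400.45; interest $10.01 → $410.46; payment $42.42; balance $368.04
Month 2: opening $368.04; interest $9.20 → $377.24; payment $63.38; balance $313.86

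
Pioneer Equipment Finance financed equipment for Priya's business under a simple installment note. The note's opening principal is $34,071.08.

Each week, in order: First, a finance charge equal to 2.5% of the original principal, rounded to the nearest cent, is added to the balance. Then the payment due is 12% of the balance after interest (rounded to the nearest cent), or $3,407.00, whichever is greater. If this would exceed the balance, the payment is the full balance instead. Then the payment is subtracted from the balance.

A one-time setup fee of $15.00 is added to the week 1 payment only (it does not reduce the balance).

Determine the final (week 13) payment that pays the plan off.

$3,062.94

# | Opening | Interest | Payment | Fee | End bal
1 | $34,071.08 | $851.78 | $4,190.74 | $15.00 | $30,732.12
2 | $30,732.12 | $851.78 | $3,790.07 | — | $27,793.83
3 | $27,793.83 | $851.78 | $3,437.47 | — | $25,208.14
4 | $25,208.14 | $851.78 | $3,407.00 | — | $22,652.92
5 | $22,652.92 | $851.78 | $3,407.00 | — | $20,097.70
6 | $20,097.70 | $851.78 | $3,407.00 | — | $17,542.48
7 | $17,542.48 | $851.78 | $3,407.00 | — | $14,987.26
8 | $14,987.26 | $851.78 | $3,407.00 | — | $12,432.04
9 | $12,432.04 | $851.78 | $3,407.00 | — | $9,876.82
10 | $9,876.82 | $851.78 | $3,407.00 | — | $7,321.60
11 | $7,321.60 | $851.78 | $3,407.00 | — | $4,766.38
12 | $4,766.38 | $851.78 | $3,407.00 | — | $2,211.16
13 | $2,211.16 | $851.78 | $3,062.94 | — | $0.00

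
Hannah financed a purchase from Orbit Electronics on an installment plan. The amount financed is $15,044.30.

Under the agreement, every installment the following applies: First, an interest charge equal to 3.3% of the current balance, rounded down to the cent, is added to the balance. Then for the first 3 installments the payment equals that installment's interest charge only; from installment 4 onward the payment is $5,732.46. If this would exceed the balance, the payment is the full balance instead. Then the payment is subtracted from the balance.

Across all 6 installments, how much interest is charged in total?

$2,454.69

Installment 1: opening $15,044.30; interest $496.46 → $15,540.76; payment $496.46; balance $15,044.30
Installment 2: opening $15,044.30; interest $496.46 → $15,540.76; payment $496.46; balance $15,044.30
Installment 3: opening $15,044.30; interest $496.46 → $15,540.76; payment $496.46; balance $15,044.30
Installment 4: opening $15,044.30; interest $496.46 → $15,540.76; payment $5,732.46; balance $9,808.30
Installment 5: opening $9,808.30; interest $323.67 → $10,131.97; payment $5,732.46; balance $4,399.51
Installment 6: opening $4,399.51; interest $145.18 → $4,544.69; payment $4,544.69; balance $0.00
Total interest: $496.46 + $496.46 + $496.46 + $496.46 + $323.67 + $145.18 = $2,454.69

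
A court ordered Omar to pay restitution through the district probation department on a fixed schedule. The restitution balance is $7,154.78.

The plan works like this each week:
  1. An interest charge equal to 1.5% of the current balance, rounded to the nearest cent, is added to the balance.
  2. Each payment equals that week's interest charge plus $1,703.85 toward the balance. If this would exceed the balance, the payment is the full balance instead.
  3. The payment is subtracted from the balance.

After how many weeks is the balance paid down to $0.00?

# | Opening | Interest | Payment | End bal
1 | $7,154.78 | $107.32 | $1,811.17 | $5,450.93
2 | $5,450.93 | $81.76 | $1,785.61 | $3,747.08
3 | $3,747.08 | $56.21 | $1,760.06 | $2,043.23
4 | $2,043.23 | $30.65 | $1,734.50 | $339.38
5 | $339.38 | $5.09 | $344.47 | $0.00
Balance reaches $0.00 in week 5.

5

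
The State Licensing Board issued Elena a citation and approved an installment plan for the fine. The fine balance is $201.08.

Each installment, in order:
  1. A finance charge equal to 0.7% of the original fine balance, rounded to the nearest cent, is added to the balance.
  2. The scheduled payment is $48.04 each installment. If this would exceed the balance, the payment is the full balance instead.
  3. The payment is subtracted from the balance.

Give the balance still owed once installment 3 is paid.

$61.19

Installment 1: opening $201.08; interest $1.41 → $202.49; payment $48.04; balance $154.45
Installment 2: opening $154.45; interest $1.41 → $155.86; payment $48.04; balance $107.82
Installment 3: opening $107.82; interest $1.41 → $109.23; payment $48.04; balance $61.19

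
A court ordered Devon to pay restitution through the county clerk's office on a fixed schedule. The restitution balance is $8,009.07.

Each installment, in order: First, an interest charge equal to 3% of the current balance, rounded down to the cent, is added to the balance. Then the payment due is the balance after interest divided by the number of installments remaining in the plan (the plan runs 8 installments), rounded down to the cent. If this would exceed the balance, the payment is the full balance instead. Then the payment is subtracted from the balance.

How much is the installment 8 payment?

Installment 1: $8,009.07 +$240.27 interest = $8,249.34; pay $1,031.16 → $7,218.18
Installment 2: $7,218.18 +$216.54 interest = $7,434.72; pay $1,062.10 → $6,372.62
Installment 3: $6,372.62 +$191.17 interest = $6,563.79; pay $1,093.96 → $5,469.83
Installment 4: $5,469.83 +$164.09 interest = $5,633.92; pay $1,126.78 → $4,507.14
Installment 5: $4,507.14 +$135.21 interest = $4,642.35; pay $1,160.58 → $3,481.77
Installment 6: $3,481.77 +$104.45 interest = $3,586.22; pay $1,195.40 → $2,390.82
Installment 7: $2,390.82 +$71.72 interest = $2,462.54; pay $1,231.27 → $1,231.27
Installment 8: $1,231.27 +$36.93 interest = $1,268.20; pay $1,268.20 → $0.00

$1,268.20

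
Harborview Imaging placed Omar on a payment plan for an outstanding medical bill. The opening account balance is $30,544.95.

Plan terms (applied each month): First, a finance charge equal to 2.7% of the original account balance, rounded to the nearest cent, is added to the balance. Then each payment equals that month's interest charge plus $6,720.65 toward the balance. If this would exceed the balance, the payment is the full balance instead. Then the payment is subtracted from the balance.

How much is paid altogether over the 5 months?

$34,668.50

Month 1: $30,544.95 +$824.71 interest = $31,369.66; pay $7,545.36 → $23,824.30
Month 2: $23,824.30 +$824.71 interest = $24,649.01; pay $7,545.36 → $17,103.65
Month 3: $17,103.65 +$824.71 interest = $17,928.36; pay $7,545.36 → $10,383.00
Month 4: $10,383.00 +$824.71 interest = $11,207.71; pay $7,545.36 → $3,662.35
Month 5: $3,662.35 +$824.71 interest = $4,487.06; pay $4,487.06 → $0.00
Total paid: $34,668.50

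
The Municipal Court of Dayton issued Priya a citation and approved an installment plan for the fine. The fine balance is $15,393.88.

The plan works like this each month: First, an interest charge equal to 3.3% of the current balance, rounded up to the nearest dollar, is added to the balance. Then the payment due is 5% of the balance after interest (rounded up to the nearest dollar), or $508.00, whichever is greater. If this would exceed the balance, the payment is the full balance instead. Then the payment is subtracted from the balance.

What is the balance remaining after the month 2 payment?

$14,823.88

# | Opening | Interest | Payment | End bal
1 | $15,393.88 | $508.00 | $796.00 | $15,105.88
2 | $15,105.88 | $499.00 | $781.00 | $14,823.88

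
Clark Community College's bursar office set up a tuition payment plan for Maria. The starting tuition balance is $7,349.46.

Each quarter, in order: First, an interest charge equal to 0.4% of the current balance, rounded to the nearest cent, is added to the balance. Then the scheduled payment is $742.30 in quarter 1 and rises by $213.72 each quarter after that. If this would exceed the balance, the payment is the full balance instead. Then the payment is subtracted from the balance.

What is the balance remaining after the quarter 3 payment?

$4,560.18

# | Opening | Interest | Payment | End bal
1 | $7,349.46 | $29.40 | $742.30 | $6,636.56
2 | $6,636.56 | $26.55 | $956.02 | $5,707.09
3 | $5,707.09 | $22.83 | $1,169.74 | $4,560.18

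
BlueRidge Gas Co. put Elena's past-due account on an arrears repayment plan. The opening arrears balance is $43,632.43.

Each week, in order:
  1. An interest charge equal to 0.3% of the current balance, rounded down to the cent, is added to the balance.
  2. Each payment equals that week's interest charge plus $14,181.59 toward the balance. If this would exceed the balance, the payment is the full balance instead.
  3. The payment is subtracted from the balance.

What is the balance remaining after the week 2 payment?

Week 1: opening $43,632.43; interest $130.89 → $43,763.32; payment $14,312.48; balance $29,450.84
Week 2: opening $29,450.84; interest $88.35 → $29,539.19; payment $14,269.94; balance $15,269.25

$15,269.25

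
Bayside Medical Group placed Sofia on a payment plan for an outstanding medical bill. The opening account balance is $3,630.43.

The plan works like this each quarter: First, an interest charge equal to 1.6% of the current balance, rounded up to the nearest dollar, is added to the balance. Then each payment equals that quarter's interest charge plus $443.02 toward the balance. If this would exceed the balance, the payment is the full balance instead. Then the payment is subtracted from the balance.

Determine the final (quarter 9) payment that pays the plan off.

$88.27

Quarter 1: opening $3,630.43; interest $59.00 → $3,689.43; payment $502.02; balance $3,187.41
Quarter 2: opening $3,187.41; interest $51.00 → $3,238.41; payment $494.02; balance $2,744.39
Quarter 3: opening $2,744.39; interest $44.00 → $2,788.39; payment $487.02; balance $2,301.37
Quarter 4: opening $2,301.37; interest $37.00 → $2,338.37; payment $480.02; balance $1,858.35
Quarter 5: opening $1,858.35; interest $30.00 → $1,888.35; payment $473.02; balance $1,415.33
Quarter 6: opening $1,415.33; interest $23.00 → $1,438.33; payment $466.02; balance $972.31
Quarter 7: opening $972.31; interest $16.00 → $988.31; payment $459.02; balance $529.29
Quarter 8: opening $529.29; interest $9.00 → $538.29; payment $452.02; balance $86.27
Quarter 9: opening $86.27; interest $2.00 → $88.27; payment $88.27; balance $0.00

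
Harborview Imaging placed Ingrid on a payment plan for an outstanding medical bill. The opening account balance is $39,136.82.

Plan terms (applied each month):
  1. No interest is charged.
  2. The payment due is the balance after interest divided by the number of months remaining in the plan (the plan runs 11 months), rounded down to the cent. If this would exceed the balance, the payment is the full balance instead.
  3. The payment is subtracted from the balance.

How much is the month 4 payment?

$3,557.89

# | Opening | Payment | End bal
1 | $39,136.82 | $3,557.89 | $35,578.93
2 | $35,578.93 | $3,557.89 | $32,021.04
3 | $32,021.04 | $3,557.89 | $28,463.15
4 | $28,463.15 | $3,557.89 | $24,905.26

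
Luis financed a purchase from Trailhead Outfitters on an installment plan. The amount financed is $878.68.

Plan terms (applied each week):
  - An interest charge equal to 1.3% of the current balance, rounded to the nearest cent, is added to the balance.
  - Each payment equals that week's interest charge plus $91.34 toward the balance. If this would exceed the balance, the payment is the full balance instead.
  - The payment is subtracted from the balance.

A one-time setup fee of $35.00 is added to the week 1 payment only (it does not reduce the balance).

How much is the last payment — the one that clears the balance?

Week 1: opening $878.68; interest $11.42 → $890.10; payment $102.76 (+ $35.00 fee); balance $787.34
Week 2: opening $787.34; interest $10.24 → $797.58; payment $101.58; balance $696.00
Week 3: opening $696.00; interest $9.05 → $705.05; payment $100.39; balance $604.66
Week 4: opening $604.66; interest $7.86 → $612.52; payment $99.20; balance $513.32
Week 5: opening $513.32; interest $6.67 → $519.99; payment $98.01; balance $421.98
Week 6: opening $421.98; interest $5.49 → $427.47; payment $96.83; balance $330.64
Week 7: opening $330.64; interest $4.30 → $334.94; payment $95.64; balance $239.30
Week 8: opening $239.30; interest $3.11 → $242.41; payment $94.45; balance $147.96
Week 9: opening $147.96; interest $1.92 → $149.88; payment $93.26; balance $56.62
Week 10: opening $56.62; interest $0.74 → $57.36; payment $57.36; balance $0.00

$57.36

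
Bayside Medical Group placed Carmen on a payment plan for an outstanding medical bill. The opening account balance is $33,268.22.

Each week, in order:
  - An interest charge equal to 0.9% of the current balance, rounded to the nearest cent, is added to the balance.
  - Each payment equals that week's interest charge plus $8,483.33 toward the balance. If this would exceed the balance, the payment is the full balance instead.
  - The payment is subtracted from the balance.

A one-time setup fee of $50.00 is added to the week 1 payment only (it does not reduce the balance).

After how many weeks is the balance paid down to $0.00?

4

Week 1: opening $33,268.22; interest $299.41 → $33,567.63; payment $8,782.74 (+ $50.00 fee); balance $24,784.89
Week 2: opening $24,784.89; interest $223.06 → $25,007.95; payment $8,706.39; balance $16,301.56
Week 3: opening $16,301.56; interest $146.71 → $16,448.27; payment $8,630.04; balance $7,818.23
Week 4: opening $7,818.23; interest $70.36 → $7,888.59; payment $7,888.59; balance $0.00
Balance reaches $0.00 in week 4.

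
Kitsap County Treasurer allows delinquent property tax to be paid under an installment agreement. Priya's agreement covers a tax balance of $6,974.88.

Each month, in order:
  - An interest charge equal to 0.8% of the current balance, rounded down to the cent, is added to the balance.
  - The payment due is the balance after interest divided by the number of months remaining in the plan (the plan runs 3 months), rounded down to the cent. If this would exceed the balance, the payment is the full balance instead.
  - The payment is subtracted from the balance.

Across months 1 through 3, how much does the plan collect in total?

$7,087.05

Month 1: opening $6,974.88; interest $55.79 → $7,030.67; payment $2,343.55; balance $4,687.12
Month 2: opening $4,687.12; interest $37.49 → $4,724.61; payment $2,362.30; balance $2,362.31
Month 3: opening $2,362.31; interest $18.89 → $2,381.20; payment $2,381.20; balance $0.00
Total paid: $7,087.05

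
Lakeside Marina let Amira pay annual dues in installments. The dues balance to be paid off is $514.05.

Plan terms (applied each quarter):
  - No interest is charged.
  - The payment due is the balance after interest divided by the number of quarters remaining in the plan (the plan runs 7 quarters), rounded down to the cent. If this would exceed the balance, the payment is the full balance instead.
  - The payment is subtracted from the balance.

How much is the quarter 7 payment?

Quarter 1: opening $514.05; payment $73.43; balance $440.62
Quarter 2: opening $440.62; payment $73.43; balance $367.19
Quarter 3: opening $367.19; payment $73.43; balance $293.76
Quarter 4: opening $293.76; payment $73.44; balance $220.32
Quarter 5: opening $220.32; payment $73.44; balance $146.88
Quarter 6: opening $146.88; payment $73.44; balance $73.44
Quarter 7: opening $73.44; payment $73.44; balance $0.00

$73.44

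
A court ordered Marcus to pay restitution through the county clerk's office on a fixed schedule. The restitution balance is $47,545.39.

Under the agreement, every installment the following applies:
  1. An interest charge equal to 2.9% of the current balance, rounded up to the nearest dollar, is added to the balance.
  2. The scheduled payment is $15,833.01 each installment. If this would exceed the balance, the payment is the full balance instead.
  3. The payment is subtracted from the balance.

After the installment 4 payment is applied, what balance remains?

Installment 1: opening $47,545.39; interest $1,379.00 → $48,924.39; payment $15,833.01; balance $33,091.38
Installment 2: opening $33,091.38; interest $960.00 → $34,051.38; payment $15,833.01; balance $18,218.37
Installment 3: opening $18,218.37; interest $529.00 → $18,747.37; payment $15,833.01; balance $2,914.36
Installment 4: opening $2,914.36; interest $85.00 → $2,999.36; payment $2,999.36; balance $0.00

$0.00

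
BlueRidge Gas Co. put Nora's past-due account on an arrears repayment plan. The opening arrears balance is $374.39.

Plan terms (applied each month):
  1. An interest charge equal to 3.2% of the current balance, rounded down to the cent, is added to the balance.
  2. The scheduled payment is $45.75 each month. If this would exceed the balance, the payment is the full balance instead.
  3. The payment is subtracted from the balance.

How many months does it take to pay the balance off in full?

Month 1: $374.39 +$11.98 interest = $386.37; pay $45.75 → $340.62
Month 2: $340.62 +$10.89 interest = $351.51; pay $45.75 → $305.76
Month 3: $305.76 +$9.78 interest = $315.54; pay $45.75 → $269.79
Month 4: $269.79 +$8.63 interest = $278.42; pay $45.75 → $232.67
Month 5: $232.67 +$7.44 interest = $240.11; pay $45.75 → $194.36
Month 6: $194.36 +$6.21 interest = $200.57; pay $45.75 → $154.82
Month 7: $154.82 +$4.95 interest = $159.77; pay $45.75 → $114.02
Month 8: $114.02 +$3.64 interest = $117.66; pay $45.75 → $71.91
Month 9: $71.91 +$2.30 interest = $74.21; pay $45.75 → $28.46
Month 10: $28.46 +$0.91 interest = $29.37; pay $29.37 → $0.00
Balance reaches $0.00 in month 10.

10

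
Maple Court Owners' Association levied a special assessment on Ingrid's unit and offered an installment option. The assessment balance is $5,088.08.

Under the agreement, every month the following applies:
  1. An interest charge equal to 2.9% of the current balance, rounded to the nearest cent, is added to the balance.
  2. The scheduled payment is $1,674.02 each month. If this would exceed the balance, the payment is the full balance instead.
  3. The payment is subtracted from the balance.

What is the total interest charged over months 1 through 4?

$319.44

Month 1: $5,088.08 +$147.55 interest = $5,235.63; pay $1,674.02 → $3,561.61
Month 2: $3,561.61 +$103.29 interest = $3,664.90; pay $1,674.02 → $1,990.88
Month 3: $1,990.88 +$57.74 interest = $2,048.62; pay $1,674.02 → $374.60
Month 4: $374.60 +$10.86 interest = $385.46; pay $385.46 → $0.00
Total interest: $147.55 + $103.29 + $57.74 + $10.86 = $319.44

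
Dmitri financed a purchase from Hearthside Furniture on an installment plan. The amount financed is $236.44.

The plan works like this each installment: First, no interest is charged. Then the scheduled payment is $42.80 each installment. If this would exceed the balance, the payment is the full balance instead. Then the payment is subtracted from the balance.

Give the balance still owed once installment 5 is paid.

$22.44

Installment 1: $236.44 − $42.80 → $193.64
Installment 2: $193.64 − $42.80 → $150.84
Installment 3: $150.84 − $42.80 → $108.04
Installment 4: $108.04 − $42.80 → $65.24
Installment 5: $65.24 − $42.80 → $22.44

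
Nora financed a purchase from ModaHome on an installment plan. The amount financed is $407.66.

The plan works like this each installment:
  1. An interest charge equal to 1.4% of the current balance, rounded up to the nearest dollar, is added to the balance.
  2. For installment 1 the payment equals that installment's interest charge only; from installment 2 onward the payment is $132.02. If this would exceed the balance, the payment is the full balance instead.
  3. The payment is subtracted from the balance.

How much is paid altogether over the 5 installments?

Installment 1: opening $407.66; interest $6.00 → $413.66; payment $6.00; balance $407.66
Installment 2: opening $407.66; interest $6.00 → $413.66; payment $132.02; balance $281.64
Installment 3: opening $281.64; interest $4.00 → $285.64; payment $132.02; balance $153.62
Installment 4: opening $153.62; interest $3.00 → $156.62; payment $132.02; balance $24.60
Installment 5: opening $24.60; interest $1.00 → $25.60; payment $25.60; balance $0.00
Total paid: $427.66

$427.66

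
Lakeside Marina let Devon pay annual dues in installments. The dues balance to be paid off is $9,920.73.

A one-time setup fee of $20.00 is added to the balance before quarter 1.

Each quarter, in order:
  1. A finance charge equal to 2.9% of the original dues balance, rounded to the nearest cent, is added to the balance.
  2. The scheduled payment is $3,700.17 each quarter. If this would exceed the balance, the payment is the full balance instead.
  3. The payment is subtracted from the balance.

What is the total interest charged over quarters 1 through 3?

Quarter 1: $9,940.73 +$287.70 interest = $10,228.43; pay $3,700.17 → $6,528.26
Quarter 2: $6,528.26 +$287.70 interest = $6,815.96; pay $3,700.17 → $3,115.79
Quarter 3: $3,115.79 +$287.70 interest = $3,403.49; pay $3,403.49 → $0.00
Total interest: $287.70 + $287.70 + $287.70 = $863.10

$863.10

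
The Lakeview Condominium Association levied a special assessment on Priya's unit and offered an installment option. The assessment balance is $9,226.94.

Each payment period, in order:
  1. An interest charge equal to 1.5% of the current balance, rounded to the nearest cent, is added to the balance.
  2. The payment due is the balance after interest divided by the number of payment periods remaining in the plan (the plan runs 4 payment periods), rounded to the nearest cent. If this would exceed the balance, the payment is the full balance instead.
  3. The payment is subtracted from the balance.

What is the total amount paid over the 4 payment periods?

# | Opening | Interest | Payment | End bal
1 | $9,226.94 | $138.40 | $2,341.34 | $7,024.00
2 | $7,024.00 | $105.36 | $2,376.45 | $4,752.91
3 | $4,752.91 | $71.29 | $2,412.10 | $2,412.10
4 | $2,412.10 | $36.18 | $2,448.28 | $0.00
Total paid: $9,578.17

$9,578.17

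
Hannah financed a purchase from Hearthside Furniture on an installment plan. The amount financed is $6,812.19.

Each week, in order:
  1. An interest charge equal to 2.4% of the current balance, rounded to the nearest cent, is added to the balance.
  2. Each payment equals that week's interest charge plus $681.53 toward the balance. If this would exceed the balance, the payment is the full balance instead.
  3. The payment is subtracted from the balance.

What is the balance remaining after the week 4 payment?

$4,086.07

# | Opening | Interest | Payment | End bal
1 | $6,812.19 | $163.49 | $845.02 | $6,130.66
2 | $6,130.66 | $147.14 | $828.67 | $5,449.13
3 | $5,449.13 | $130.78 | $812.31 | $4,767.60
4 | $4,767.60 | $114.42 | $795.95 | $4,086.07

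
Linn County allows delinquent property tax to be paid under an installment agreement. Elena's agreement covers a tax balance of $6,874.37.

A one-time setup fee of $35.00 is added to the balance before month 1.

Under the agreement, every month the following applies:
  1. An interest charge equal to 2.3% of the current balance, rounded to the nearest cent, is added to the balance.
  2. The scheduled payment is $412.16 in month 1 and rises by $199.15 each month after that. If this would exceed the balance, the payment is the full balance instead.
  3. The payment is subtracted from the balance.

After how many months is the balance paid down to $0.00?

Month 1: $6,909.37 +$158.92 interest = $7,068.29; pay $412.16 → $6,656.13
Month 2: $6,656.13 +$153.09 interest = $6,809.22; pay $611.31 → $6,197.91
Month 3: $6,197.91 +$142.55 interest = $6,340.46; pay $810.46 → $5,530.00
Month 4: $5,530.00 +$127.19 interest = $5,657.19; pay $1,009.61 → $4,647.58
Month 5: $4,647.58 +$106.89 interest = $4,754.47; pay $1,208.76 → $3,545.71
Month 6: $3,545.71 +$81.55 interest = $3,627.26; pay $1,407.91 → $2,219.35
Month 7: $2,219.35 +$51.05 interest = $2,270.40; pay $1,607.06 → $663.34
Month 8: $663.34 +$15.26 interest = $678.60; pay $678.60 → $0.00
Balance reaches $0.00 in month 8.

8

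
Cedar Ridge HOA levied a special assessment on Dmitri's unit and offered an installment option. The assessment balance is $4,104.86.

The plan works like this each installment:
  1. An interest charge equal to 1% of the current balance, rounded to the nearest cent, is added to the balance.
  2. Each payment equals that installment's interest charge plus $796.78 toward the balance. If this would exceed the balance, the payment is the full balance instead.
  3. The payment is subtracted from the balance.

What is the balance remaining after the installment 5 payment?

$120.96

# | Opening | Interest | Payment | End bal
1 | $4,104.86 | $41.05 | $837.83 | $3,308.08
2 | $3,308.08 | $33.08 | $829.86 | $2,511.30
3 | $2,511.30 | $25.11 | $821.89 | $1,714.52
4 | $1,714.52 | $17.15 | $813.93 | $917.74
5 | $917.74 | $9.18 | $805.96 | $120.96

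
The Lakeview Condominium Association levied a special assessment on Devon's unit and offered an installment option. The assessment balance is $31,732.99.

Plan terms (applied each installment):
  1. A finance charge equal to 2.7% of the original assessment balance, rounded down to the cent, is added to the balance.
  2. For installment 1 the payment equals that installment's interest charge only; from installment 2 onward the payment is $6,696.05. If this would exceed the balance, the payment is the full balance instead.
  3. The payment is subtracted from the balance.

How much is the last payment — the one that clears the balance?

$3,393.48

# | Opening | Interest | Payment | End bal
1 | $31,732.99 | $856.79 | $856.79 | $31,732.99
2 | $31,732.99 | $856.79 | $6,696.05 | $25,893.73
3 | $25,893.73 | $856.79 | $6,696.05 | $20,054.47
4 | $20,054.47 | $856.79 | $6,696.05 | $14,215.21
5 | $14,215.21 | $856.79 | $6,696.05 | $8,375.95
6 | $8,375.95 | $856.79 | $6,696.05 | $2,536.69
7 | $2,536.69 | $856.79 | $3,393.48 | $0.00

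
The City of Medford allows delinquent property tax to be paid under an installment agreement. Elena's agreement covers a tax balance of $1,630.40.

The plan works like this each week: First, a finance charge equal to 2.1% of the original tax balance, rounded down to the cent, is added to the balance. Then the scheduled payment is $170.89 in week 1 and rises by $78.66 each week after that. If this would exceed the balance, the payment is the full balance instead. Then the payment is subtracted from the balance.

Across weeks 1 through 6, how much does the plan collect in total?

$1,835.78

Week 1: opening $1,630.40; interest $34.23 → $1,664.63; payment $170.89; balance $1,493.74
Week 2: opening $1,493.74; interest $34.23 → $1,527.97; payment $249.55; balance $1,278.42
Week 3: opening $1,278.42; interest $34.23 → $1,312.65; payment $328.21; balance $984.44
Week 4: opening $984.44; interest $34.23 → $1,018.67; payment $406.87; balance $611.80
Week 5: opening $611.80; interest $34.23 → $646.03; payment $485.53; balance $160.50
Week 6: opening $160.50; interest $34.23 → $194.73; payment $194.73; balance $0.00
Total paid: $1,835.78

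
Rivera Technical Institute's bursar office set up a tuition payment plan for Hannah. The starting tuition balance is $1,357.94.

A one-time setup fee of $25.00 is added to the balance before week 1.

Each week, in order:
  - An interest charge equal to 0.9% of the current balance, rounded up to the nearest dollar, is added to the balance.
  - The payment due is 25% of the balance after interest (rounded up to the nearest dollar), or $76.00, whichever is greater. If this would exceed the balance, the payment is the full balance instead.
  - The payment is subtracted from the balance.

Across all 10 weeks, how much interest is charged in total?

$54.00

Week 1: $1,382.94 +$13.00 interest = $1,395.94; pay $349.00 → $1,046.94
Week 2: $1,046.94 +$10.00 interest = $1,056.94; pay $265.00 → $791.94
Week 3: $791.94 +$8.00 interest = $799.94; pay $200.00 → $599.94
Week 4: $599.94 +$6.00 interest = $605.94; pay $152.00 → $453.94
Week 5: $453.94 +$5.00 interest = $458.94; pay $115.00 → $343.94
Week 6: $343.94 +$4.00 interest = $347.94; pay $87.00 → $260.94
Week 7: $260.94 +$3.00 interest = $263.94; pay $76.00 → $187.94
Week 8: $187.94 +$2.00 interest = $189.94; pay $76.00 → $113.94
Week 9: $113.94 +$2.00 interest = $115.94; pay $76.00 → $39.94
Week 10: $39.94 +$1.00 interest = $40.94; pay $40.94 → $0.00
Total interest: $13.00 + $10.00 + $8.00 + $6.00 + $5.00 + $4.00 + $3.00 + $2.00 + $2.00 + $1.00 = $54.00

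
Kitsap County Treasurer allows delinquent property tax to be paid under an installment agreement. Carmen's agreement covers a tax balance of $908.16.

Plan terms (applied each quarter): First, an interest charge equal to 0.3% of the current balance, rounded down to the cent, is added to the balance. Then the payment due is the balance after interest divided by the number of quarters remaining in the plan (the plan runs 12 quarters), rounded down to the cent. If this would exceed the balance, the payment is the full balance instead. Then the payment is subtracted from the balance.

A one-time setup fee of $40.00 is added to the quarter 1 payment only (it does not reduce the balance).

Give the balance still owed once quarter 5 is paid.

Quarter 1: $908.16 +$2.72 interest = $910.88; pay $75.90 (+ $40.00 fee) → $834.98
Quarter 2: $834.98 +$2.50 interest = $837.48; pay $76.13 → $761.35
Quarter 3: $761.35 +$2.28 interest = $763.63; pay $76.36 → $687.27
Quarter 4: $687.27 +$2.06 interest = $689.33; pay $76.59 → $612.74
Quarter 5: $612.74 +$1.83 interest = $614.57; pay $76.82 → $537.75

$537.75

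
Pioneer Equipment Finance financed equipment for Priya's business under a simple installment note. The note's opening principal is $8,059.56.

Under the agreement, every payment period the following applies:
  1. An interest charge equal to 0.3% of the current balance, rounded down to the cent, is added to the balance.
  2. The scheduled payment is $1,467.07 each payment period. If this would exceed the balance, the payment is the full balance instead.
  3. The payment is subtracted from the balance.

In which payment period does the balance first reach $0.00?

6

Payment period 1: opening $8,059.56; interest $24.17 → $8,083.73; payment $1,467.07; balance $6,616.66
Payment period 2: opening $6,616.66; interest $19.84 → $6,636.50; payment $1,467.07; balance $5,169.43
Payment period 3: opening $5,169.43; interest $15.50 → $5,184.93; payment $1,467.07; balance $3,717.86
Payment period 4: opening $3,717.86; interest $11.15 → $3,729.01; payment $1,467.07; balance $2,261.94
Payment period 5: opening $2,261.94; interest $6.78 → $2,268.72; payment $1,467.07; balance $801.65
Payment period 6: opening $801.65; interest $2.40 → $804.05; payment $804.05; balance $0.00
Balance reaches $0.00 in payment period 6.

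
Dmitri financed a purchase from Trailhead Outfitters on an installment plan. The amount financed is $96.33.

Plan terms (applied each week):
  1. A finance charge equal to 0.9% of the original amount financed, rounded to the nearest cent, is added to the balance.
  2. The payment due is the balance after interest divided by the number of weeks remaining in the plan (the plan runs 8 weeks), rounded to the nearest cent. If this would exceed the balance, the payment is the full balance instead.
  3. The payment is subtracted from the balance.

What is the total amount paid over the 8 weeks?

Week 1: $96.33 +$0.87 interest = $97.20; pay $12.15 → $85.05
Week 2: $85.05 +$0.87 interest = $85.92; pay $12.27 → $73.65
Week 3: $73.65 +$0.87 interest = $74.52; pay $12.42 → $62.10
Week 4: $62.10 +$0.87 interest = $62.97; pay $12.59 → $50.38
Week 5: $50.38 +$0.87 interest = $51.25; pay $12.81 → $38.44
Week 6: $38.44 +$0.87 interest = $39.31; pay $13.10 → $26.21
Week 7: $26.21 +$0.87 interest = $27.08; pay $13.54 → $13.54
Week 8: $13.54 +$0.87 interest = $14.41; pay $14.41 → $0.00
Total paid: $103.29

$103.29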